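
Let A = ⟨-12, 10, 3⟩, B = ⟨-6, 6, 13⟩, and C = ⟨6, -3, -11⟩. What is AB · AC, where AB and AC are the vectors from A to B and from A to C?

AB = B − A = (6, -4, 10)
AC = C − A = (18, -13, -14)
AB · AC = 6·18 + (-4)·(-13) + 10·(-14) = 108 + 52 - 140 = 20

20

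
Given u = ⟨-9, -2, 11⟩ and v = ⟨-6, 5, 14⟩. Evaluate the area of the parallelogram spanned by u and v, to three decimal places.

i: (-2)·14 - 11·5 = -28 - 55 = -83
j: 11·(-6) - (-9)·14 = -66 - (-126) = 60
k: (-9)·5 - (-2)·(-6) = -45 - 12 = -57
u × v = (-83, 60, -57)
|u × v| = √((-83)² + 60² + (-57)²) = √13738 ≈ 117.2092

117.209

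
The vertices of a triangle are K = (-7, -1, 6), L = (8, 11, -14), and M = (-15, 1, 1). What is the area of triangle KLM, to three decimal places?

133.698

KL = (15, 12, -20),  KM = (-8, 2, -5)
i: 12·(-5) - (-20)·2 = -60 - (-40) = -20
j: (-20)·(-8) - 15·(-5) = 160 - (-75) = 235
k: 15·2 - 12·(-8) = 30 - (-96) = 126
KL × KM = (-20, 235, 126)
|KL × KM| = √71501 ≈ 267.3967
area = ½ · 267.3967 ≈ 133.698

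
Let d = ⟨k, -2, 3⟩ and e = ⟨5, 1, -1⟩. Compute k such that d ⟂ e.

d · e = k·5 + (-2)·1 + 3·(-1) = -5 + 5k
Set equal to 0: 5k = 5, so k = 1.

1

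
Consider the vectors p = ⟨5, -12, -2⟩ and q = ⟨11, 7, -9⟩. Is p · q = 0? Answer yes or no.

p · q = 5·11 + (-12)·7 + (-2)·(-9) = 55 - 84 + 18 = -11
Nonzero, so the vectors are not orthogonal.

no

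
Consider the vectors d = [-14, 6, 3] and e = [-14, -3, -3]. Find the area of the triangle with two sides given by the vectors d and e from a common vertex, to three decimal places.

75.850

i: 6·(-3) - 3·(-3) = -18 - (-9) = -9
j: 3·(-14) - (-14)·(-3) = -42 - 42 = -84
k: (-14)·(-3) - 6·(-14) = 42 - (-84) = 126
d × e = (-9, -84, 126)
|d × e| = √((-9)² + (-84)² + 126²) = √23013 ≈ 151.7004
area = ½ · 151.7004 ≈ 75.850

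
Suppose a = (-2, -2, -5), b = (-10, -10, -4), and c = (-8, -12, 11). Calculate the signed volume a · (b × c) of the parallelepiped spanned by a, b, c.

-168

b × c:
i: (-10)·11 - (-4)·(-12) = -110 - 48 = -158
j: (-4)·(-8) - (-10)·11 = 32 - (-110) = 142
k: (-10)·(-12) - (-10)·(-8) = 120 - 80 = 40
b × c = (-158, 142, 40)
a · (b × c) = (-2)·(-158) + (-2)·142 + (-5)·40 = 316 - 284 - 200 = -168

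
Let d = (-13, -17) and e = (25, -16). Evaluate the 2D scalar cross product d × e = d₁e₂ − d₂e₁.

(-13)·(-16) - (-17)·25 = 208 - (-425) = 633

633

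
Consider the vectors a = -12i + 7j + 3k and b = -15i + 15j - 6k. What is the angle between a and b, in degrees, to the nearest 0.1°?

a · b = (-12)·(-15) + 7·15 + 3·(-6) = 180 + 105 - 18 = 267
|a|² = 144 + 49 + 9 = 202,  |a| = √202 ≈ 14.212670
|b|² = 225 + 225 + 36 = 486,  |b| = √486 ≈ 22.045408
cos θ = 267 / (14.212670 · 22.045408) ≈ 0.85215
θ = arccos(0.85215) ≈ 31.6°

31.6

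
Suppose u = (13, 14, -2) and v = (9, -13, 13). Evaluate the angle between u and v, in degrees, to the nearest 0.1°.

u · v = 13·9 + 14·(-13) + (-2)·13 = 117 - 182 - 26 = -91
|u|² = 169 + 196 + 4 = 369,  |u| = √369 ≈ 19.209373
|v|² = 81 + 169 + 169 = 419,  |v| = √419 ≈ 20.469489
cos θ = -91 / (19.209373 · 20.469489) ≈ -0.23143
θ = arccos(-0.23143) ≈ 103.4°

103.4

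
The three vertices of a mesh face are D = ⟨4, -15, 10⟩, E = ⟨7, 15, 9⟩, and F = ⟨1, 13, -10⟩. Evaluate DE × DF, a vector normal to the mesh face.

DE = (3, 30, -1)
DF = (-3, 28, -20)
i: 30·(-20) - (-1)·28 = -600 - (-28) = -572
j: (-1)·(-3) - 3·(-20) = 3 - (-60) = 63
k: 3·28 - 30·(-3) = 84 - (-90) = 174
DE × DF = (-572, 63, 174)

(-572, 63, 174)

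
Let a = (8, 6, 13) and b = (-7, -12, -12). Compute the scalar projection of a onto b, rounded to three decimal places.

-15.470

a · b = 8·(-7) + 6·(-12) + 13·(-12) = -56 - 72 - 156 = -284
|b| = √(49 + 144 + 144) = √337 ≈ 18.3576
comp_b a = -284 / √337 ≈ -15.470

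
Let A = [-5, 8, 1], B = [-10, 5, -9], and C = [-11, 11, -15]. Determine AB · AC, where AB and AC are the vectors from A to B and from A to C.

AB = B − A = (-5, -3, -10)
AC = C − A = (-6, 3, -16)
AB · AC = (-5)·(-6) + (-3)·3 + (-10)·(-16) = 30 - 9 + 160 = 181

181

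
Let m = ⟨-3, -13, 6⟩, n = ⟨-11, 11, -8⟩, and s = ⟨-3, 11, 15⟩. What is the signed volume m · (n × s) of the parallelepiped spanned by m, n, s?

n × s:
i: 11·15 - (-8)·11 = 165 - (-88) = 253
j: (-8)·(-3) - (-11)·15 = 24 - (-165) = 189
k: (-11)·11 - 11·(-3) = -121 - (-33) = -88
n × s = (253, 189, -88)
m · (n × s) = (-3)·253 + (-13)·189 + 6·(-88) = -759 - 2457 - 528 = -3744

-3744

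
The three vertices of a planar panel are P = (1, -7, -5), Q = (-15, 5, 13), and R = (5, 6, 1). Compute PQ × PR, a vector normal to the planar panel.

(-162, 168, -256)

PQ = (-16, 12, 18)
PR = (4, 13, 6)
i: 12·6 - 18·13 = 72 - 234 = -162
j: 18·4 - (-16)·6 = 72 - (-96) = 168
k: (-16)·13 - 12·4 = -208 - 48 = -256
PQ × PR = (-162, 168, -256)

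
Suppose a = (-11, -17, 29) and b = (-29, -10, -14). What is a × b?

(528, -995, -383)

i: (-17)·(-14) - 29·(-10) = 238 - (-290) = 528
j: 29·(-29) - (-11)·(-14) = -841 - 154 = -995
k: (-11)·(-10) - (-17)·(-29) = 110 - 493 = -383
a × b = (528, -995, -383)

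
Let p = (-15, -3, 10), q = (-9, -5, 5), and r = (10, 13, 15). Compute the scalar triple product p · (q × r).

875

q × r:
i: (-5)·15 - 5·13 = -75 - 65 = -140
j: 5·10 - (-9)·15 = 50 - (-135) = 185
k: (-9)·13 - (-5)·10 = -117 - (-50) = -67
q × r = (-140, 185, -67)
p · (q × r) = (-15)·(-140) + (-3)·185 + 10·(-67) = 2100 - 555 - 670 = 875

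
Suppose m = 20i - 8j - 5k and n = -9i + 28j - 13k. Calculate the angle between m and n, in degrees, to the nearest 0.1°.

118.5

m · n = 20·(-9) + (-8)·28 + (-5)·(-13) = -180 - 224 + 65 = -339
|m|² = 400 + 64 + 25 = 489,  |m| = √489 ≈ 22.113344
|n|² = 81 + 784 + 169 = 1034,  |n| = √1034 ≈ 32.155870
cos θ = -339 / (22.113344 · 32.155870) ≈ -0.47674
θ = arccos(-0.47674) ≈ 118.5°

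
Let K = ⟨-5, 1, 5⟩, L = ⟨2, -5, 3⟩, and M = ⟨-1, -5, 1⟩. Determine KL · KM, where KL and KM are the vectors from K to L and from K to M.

KL = L − K = (7, -6, -2)
KM = M − K = (4, -6, -4)
KL · KM = 7·4 + (-6)·(-6) + (-2)·(-4) = 28 + 36 + 8 = 72

72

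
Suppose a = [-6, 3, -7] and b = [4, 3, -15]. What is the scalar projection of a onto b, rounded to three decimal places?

a · b = (-6)·4 + 3·3 + (-7)·(-15) = -24 + 9 + 105 = 90
|b| = √(16 + 9 + 225) = √250 ≈ 15.8114
comp_b a = 90 / √250 ≈ 5.692

5.692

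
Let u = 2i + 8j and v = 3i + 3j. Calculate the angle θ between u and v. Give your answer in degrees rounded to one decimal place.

u · v = 2·3 + 8·3 = 6 + 24 = 30
|u|² = 4 + 64 = 68,  |u| = √68 ≈ 8.246211
|v|² = 9 + 9 = 18,  |v| = √18 ≈ 4.242641
cos θ = 30 / (8.246211 · 4.242641) ≈ 0.85749
θ = arccos(0.85749) ≈ 31.0°

31.0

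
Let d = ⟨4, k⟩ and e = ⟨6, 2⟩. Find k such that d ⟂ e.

-12

d · e = 4·6 + k·2 = 24 + 2k
Set equal to 0: 2k = -24, so k = -12.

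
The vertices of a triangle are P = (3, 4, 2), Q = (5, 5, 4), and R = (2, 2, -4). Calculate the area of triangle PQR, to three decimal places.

PQ = (2, 1, 2),  PR = (-1, -2, -6)
i: 1·(-6) - 2·(-2) = -6 - (-4) = -2
j: 2·(-1) - 2·(-6) = -2 - (-12) = 10
k: 2·(-2) - 1·(-1) = -4 - (-1) = -3
PQ × PR = (-2, 10, -3)
|PQ × PR| = √113 ≈ 10.6301
area = ½ · 10.6301 ≈ 5.315

5.315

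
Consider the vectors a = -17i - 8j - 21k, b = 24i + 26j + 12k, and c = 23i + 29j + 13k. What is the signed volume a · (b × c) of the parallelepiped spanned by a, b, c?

b × c:
i: 26·13 - 12·29 = 338 - 348 = -10
j: 12·23 - 24·13 = 276 - 312 = -36
k: 24·29 - 26·23 = 696 - 598 = 98
b × c = (-10, -36, 98)
a · (b × c) = (-17)·(-10) + (-8)·(-36) + (-21)·98 = 170 + 288 - 2058 = -1600

-1600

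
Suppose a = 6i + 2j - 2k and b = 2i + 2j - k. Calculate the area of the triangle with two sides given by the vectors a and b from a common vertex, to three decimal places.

i: 2·(-1) - (-2)·2 = -2 - (-4) = 2
j: (-2)·2 - 6·(-1) = -4 - (-6) = 2
k: 6·2 - 2·2 = 12 - 4 = 8
a × b = (2, 2, 8)
|a × b| = √(2² + 2² + 8²) = √72 ≈ 8.4853
area = ½ · 8.4853 ≈ 4.243

4.243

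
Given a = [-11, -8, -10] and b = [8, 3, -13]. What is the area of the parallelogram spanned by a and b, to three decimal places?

i: (-8)·(-13) - (-10)·3 = 104 - (-30) = 134
j: (-10)·8 - (-11)·(-13) = -80 - 143 = -223
k: (-11)·3 - (-8)·8 = -33 - (-64) = 31
a × b = (134, -223, 31)
|a × b| = √(134² + (-223)² + 31²) = √68646 ≈ 262.0038

262.004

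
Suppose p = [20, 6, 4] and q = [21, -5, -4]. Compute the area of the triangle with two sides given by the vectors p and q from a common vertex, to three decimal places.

139.632

i: 6·(-4) - 4·(-5) = -24 - (-20) = -4
j: 4·21 - 20·(-4) = 84 - (-80) = 164
k: 20·(-5) - 6·21 = -100 - 126 = -226
p × q = (-4, 164, -226)
|p × q| = √((-4)² + 164² + (-226)²) = √77988 ≈ 279.2633
area = ½ · 279.2633 ≈ 139.632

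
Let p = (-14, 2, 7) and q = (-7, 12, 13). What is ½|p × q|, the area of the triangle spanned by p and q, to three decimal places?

i: 2·13 - 7·12 = 26 - 84 = -58
j: 7·(-7) - (-14)·13 = -49 - (-182) = 133
k: (-14)·12 - 2·(-7) = -168 - (-14) = -154
p × q = (-58, 133, -154)
|p × q| = √((-58)² + 133² + (-154)²) = √44769 ≈ 211.5869
area = ½ · 211.5869 ≈ 105.793

105.793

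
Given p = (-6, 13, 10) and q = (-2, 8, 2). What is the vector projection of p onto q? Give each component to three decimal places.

p · q = (-6)·(-2) + 13·8 + 10·2 = 12 + 104 + 20 = 136
|q|² = 4 + 64 + 4 = 72
proj_q p = (136/72) · (-2, 8, 2) ≈ (-3.778, 15.111, 3.778)

(-3.778, 15.111, 3.778)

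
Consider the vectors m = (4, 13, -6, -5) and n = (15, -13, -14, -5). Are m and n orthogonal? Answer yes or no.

yes

m · n = 4·15 + 13·(-13) + (-6)·(-14) + (-5)·(-5) = 60 - 169 + 84 + 25 = 0
Zero, so the vectors are orthogonal.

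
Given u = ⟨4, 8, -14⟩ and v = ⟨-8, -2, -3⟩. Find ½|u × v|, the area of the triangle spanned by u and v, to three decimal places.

72.829

i: 8·(-3) - (-14)·(-2) = -24 - 28 = -52
j: (-14)·(-8) - 4·(-3) = 112 - (-12) = 124
k: 4·(-2) - 8·(-8) = -8 - (-64) = 56
u × v = (-52, 124, 56)
|u × v| = √((-52)² + 124² + 56²) = √21216 ≈ 145.6571
area = ½ · 145.6571 ≈ 72.829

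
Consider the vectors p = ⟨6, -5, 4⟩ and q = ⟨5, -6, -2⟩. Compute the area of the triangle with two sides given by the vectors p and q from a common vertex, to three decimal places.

23.984

i: (-5)·(-2) - 4·(-6) = 10 - (-24) = 34
j: 4·5 - 6·(-2) = 20 - (-12) = 32
k: 6·(-6) - (-5)·5 = -36 - (-25) = -11
p × q = (34, 32, -11)
|p × q| = √(34² + 32² + (-11)²) = √2301 ≈ 47.9687
area = ½ · 47.9687 ≈ 23.984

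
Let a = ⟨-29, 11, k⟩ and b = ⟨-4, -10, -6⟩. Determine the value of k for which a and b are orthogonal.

a · b = (-29)·(-4) + 11·(-10) + k·(-6) = 6 - 6k
Set equal to 0: -6k = -6, so k = 1.

1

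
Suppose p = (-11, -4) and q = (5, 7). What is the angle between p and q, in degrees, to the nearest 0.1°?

145.5

p · q = (-11)·5 + (-4)·7 = -55 - 28 = -83
|p|² = 121 + 16 = 137,  |p| = √137 ≈ 11.704700
|q|² = 25 + 49 = 74,  |q| = √74 ≈ 8.602325
cos θ = -83 / (11.704700 · 8.602325) ≈ -0.82433
θ = arccos(-0.82433) ≈ 145.5°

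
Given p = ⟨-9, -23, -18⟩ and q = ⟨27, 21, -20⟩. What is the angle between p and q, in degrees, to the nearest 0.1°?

107.6

p · q = (-9)·27 + (-23)·21 + (-18)·(-20) = -243 - 483 + 360 = -366
|p|² = 81 + 529 + 324 = 934,  |p| = √934 ≈ 30.561414
|q|² = 729 + 441 + 400 = 1570,  |q| = √1570 ≈ 39.623226
cos θ = -366 / (30.561414 · 39.623226) ≈ -0.30224
θ = arccos(-0.30224) ≈ 107.6°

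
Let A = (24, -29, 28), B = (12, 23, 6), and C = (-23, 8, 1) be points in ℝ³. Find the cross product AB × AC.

(-590, 710, 2000)

AB = (-12, 52, -22)
AC = (-47, 37, -27)
i: 52·(-27) - (-22)·37 = -1404 - (-814) = -590
j: (-22)·(-47) - (-12)·(-27) = 1034 - 324 = 710
k: (-12)·37 - 52·(-47) = -444 - (-2444) = 2000
AB × AC = (-590, 710, 2000)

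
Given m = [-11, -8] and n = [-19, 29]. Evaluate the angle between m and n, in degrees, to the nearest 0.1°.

m · n = (-11)·(-19) + (-8)·29 = 209 - 232 = -23
|m|² = 121 + 64 = 185,  |m| = √185 ≈ 13.601471
|n|² = 361 + 841 = 1202,  |n| = √1202 ≈ 34.669872
cos θ = -23 / (13.601471 · 34.669872) ≈ -0.04877
θ = arccos(-0.04877) ≈ 92.8°

92.8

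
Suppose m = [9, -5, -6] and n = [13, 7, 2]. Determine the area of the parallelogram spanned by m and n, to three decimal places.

163.169

i: (-5)·2 - (-6)·7 = -10 - (-42) = 32
j: (-6)·13 - 9·2 = -78 - 18 = -96
k: 9·7 - (-5)·13 = 63 - (-65) = 128
m × n = (32, -96, 128)
|m × n| = √(32² + (-96)² + 128²) = √26624 ≈ 163.1686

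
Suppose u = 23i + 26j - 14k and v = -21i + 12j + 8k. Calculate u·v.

u · v = 23·(-21) + 26·12 + (-14)·8 = -483 + 312 - 112 = -283

-283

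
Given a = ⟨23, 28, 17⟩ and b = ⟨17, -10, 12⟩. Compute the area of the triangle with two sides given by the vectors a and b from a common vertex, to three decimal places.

434.350

i: 28·12 - 17·(-10) = 336 - (-170) = 506
j: 17·17 - 23·12 = 289 - 276 = 13
k: 23·(-10) - 28·17 = -230 - 476 = -706
a × b = (506, 13, -706)
|a × b| = √(506² + 13² + (-706)²) = √754641 ≈ 868.7008
area = ½ · 868.7008 ≈ 434.350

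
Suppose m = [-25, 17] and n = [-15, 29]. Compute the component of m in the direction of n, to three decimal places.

m · n = (-25)·(-15) + 17·29 = 375 + 493 = 868
|n| = √(225 + 841) = √1066 ≈ 32.6497
comp_n m = 868 / √1066 ≈ 26.585

26.585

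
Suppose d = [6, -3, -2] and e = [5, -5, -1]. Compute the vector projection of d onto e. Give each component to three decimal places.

d · e = 6·5 + (-3)·(-5) + (-2)·(-1) = 30 + 15 + 2 = 47
|e|² = 25 + 25 + 1 = 51
proj_e d = (47/51) · (5, -5, -1) ≈ (4.608, -4.608, -0.922)

(4.608, -4.608, -0.922)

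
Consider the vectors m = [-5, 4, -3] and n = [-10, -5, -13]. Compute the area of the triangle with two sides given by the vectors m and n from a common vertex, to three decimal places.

i: 4·(-13) - (-3)·(-5) = -52 - 15 = -67
j: (-3)·(-10) - (-5)·(-13) = 30 - 65 = -35
k: (-5)·(-5) - 4·(-10) = 25 - (-40) = 65
m × n = (-67, -35, 65)
|m × n| = √((-67)² + (-35)² + 65²) = √9939 ≈ 99.6945
area = ½ · 99.6945 ≈ 49.847

49.847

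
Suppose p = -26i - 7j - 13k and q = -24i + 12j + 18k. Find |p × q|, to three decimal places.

i: (-7)·18 - (-13)·12 = -126 - (-156) = 30
j: (-13)·(-24) - (-26)·18 = 312 - (-468) = 780
k: (-26)·12 - (-7)·(-24) = -312 - 168 = -480
p × q = (30, 780, -480)
|p × q| = √(30² + 780² + (-480)²) = √839700 ≈ 916.3515

916.351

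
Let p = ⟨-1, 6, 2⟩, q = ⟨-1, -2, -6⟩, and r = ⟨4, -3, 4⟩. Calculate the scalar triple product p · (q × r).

-72

q × r:
i: (-2)·4 - (-6)·(-3) = -8 - 18 = -26
j: (-6)·4 - (-1)·4 = -24 - (-4) = -20
k: (-1)·(-3) - (-2)·4 = 3 - (-8) = 11
q × r = (-26, -20, 11)
p · (q × r) = (-1)·(-26) + 6·(-20) + 2·11 = 26 - 120 + 22 = -72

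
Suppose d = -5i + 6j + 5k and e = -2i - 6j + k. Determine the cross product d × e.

(36, -5, 42)

i: 6·1 - 5·(-6) = 6 - (-30) = 36
j: 5·(-2) - (-5)·1 = -10 - (-5) = -5
k: (-5)·(-6) - 6·(-2) = 30 - (-12) = 42
d × e = (36, -5, 42)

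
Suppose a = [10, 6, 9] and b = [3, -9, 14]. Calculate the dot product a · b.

102

a · b = 10·3 + 6·(-9) + 9·14 = 30 - 54 + 126 = 102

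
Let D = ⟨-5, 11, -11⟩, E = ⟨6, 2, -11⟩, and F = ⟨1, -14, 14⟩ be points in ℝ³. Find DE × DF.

(-225, -275, -221)

DE = (11, -9, 0)
DF = (6, -25, 25)
i: (-9)·25 - 0·(-25) = -225 - 0 = -225
j: 0·6 - 11·25 = 0 - 275 = -275
k: 11·(-25) - (-9)·6 = -275 - (-54) = -221
DE × DF = (-225, -275, -221)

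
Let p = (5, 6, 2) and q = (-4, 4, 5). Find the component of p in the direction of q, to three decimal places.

1.854

p · q = 5·(-4) + 6·4 + 2·5 = -20 + 24 + 10 = 14
|q| = √(16 + 16 + 25) = √57 ≈ 7.5498
comp_q p = 14 / √57 ≈ 1.854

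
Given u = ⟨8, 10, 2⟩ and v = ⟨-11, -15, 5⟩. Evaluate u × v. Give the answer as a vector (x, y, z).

i: 10·5 - 2·(-15) = 50 - (-30) = 80
j: 2·(-11) - 8·5 = -22 - 40 = -62
k: 8·(-15) - 10·(-11) = -120 - (-110) = -10
u × v = (80, -62, -10)

(80, -62, -10)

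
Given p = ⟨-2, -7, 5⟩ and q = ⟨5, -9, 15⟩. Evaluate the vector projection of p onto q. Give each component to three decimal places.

p · q = (-2)·5 + (-7)·(-9) + 5·15 = -10 + 63 + 75 = 128
|q|² = 25 + 81 + 225 = 331
proj_q p = (128/331) · (5, -9, 15) ≈ (1.934, -3.480, 5.801)

(1.934, -3.480, 5.801)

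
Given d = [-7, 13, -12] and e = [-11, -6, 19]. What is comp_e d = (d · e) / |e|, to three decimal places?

d · e = (-7)·(-11) + 13·(-6) + (-12)·19 = 77 - 78 - 228 = -229
|e| = √(121 + 36 + 361) = √518 ≈ 22.7596
comp_e d = -229 / √518 ≈ -10.062

-10.062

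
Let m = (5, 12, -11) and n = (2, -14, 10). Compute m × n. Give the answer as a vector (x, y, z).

(-34, -72, -94)

i: 12·10 - (-11)·(-14) = 120 - 154 = -34
j: (-11)·2 - 5·10 = -22 - 50 = -72
k: 5·(-14) - 12·2 = -70 - 24 = -94
m × n = (-34, -72, -94)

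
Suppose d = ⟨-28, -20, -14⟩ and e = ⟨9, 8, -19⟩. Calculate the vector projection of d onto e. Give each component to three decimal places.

d · e = (-28)·9 + (-20)·8 + (-14)·(-19) = -252 - 160 + 266 = -146
|e|² = 81 + 64 + 361 = 506
proj_e d = (-146/506) · (9, 8, -19) ≈ (-2.597, -2.308, 5.482)

(-2.597, -2.308, 5.482)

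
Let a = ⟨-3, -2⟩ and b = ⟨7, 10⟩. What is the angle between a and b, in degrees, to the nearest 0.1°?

158.7

a · b = (-3)·7 + (-2)·10 = -21 - 20 = -41
|a|² = 9 + 4 = 13,  |a| = √13 ≈ 3.605551
|b|² = 49 + 100 = 149,  |b| = √149 ≈ 12.206556
cos θ = -41 / (3.605551 · 12.206556) ≈ -0.93158
θ = arccos(-0.93158) ≈ 158.7°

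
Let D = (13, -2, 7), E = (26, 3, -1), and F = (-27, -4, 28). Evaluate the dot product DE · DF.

DE = E − D = (13, 5, -8)
DF = F − D = (-40, -2, 21)
DE · DF = 13·(-40) + 5·(-2) + (-8)·21 = -520 - 10 - 168 = -698

-698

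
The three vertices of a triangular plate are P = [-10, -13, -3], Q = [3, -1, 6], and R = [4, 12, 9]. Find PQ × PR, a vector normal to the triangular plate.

(-81, -30, 157)

PQ = (13, 12, 9)
PR = (14, 25, 12)
i: 12·12 - 9·25 = 144 - 225 = -81
j: 9·14 - 13·12 = 126 - 156 = -30
k: 13·25 - 12·14 = 325 - 168 = 157
PQ × PR = (-81, -30, 157)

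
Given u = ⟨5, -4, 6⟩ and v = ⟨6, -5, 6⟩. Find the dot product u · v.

u · v = 5·6 + (-4)·(-5) + 6·6 = 30 + 20 + 36 = 86

86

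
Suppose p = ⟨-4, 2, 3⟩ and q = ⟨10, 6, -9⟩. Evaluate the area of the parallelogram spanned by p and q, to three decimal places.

57.166

i: 2·(-9) - 3·6 = -18 - 18 = -36
j: 3·10 - (-4)·(-9) = 30 - 36 = -6
k: (-4)·6 - 2·10 = -24 - 20 = -44
p × q = (-36, -6, -44)
|p × q| = √((-36)² + (-6)² + (-44)²) = √3268 ≈ 57.1664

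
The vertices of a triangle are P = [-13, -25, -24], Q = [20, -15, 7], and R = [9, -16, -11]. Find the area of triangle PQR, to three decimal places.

151.772

PQ = (33, 10, 31),  PR = (22, 9, 13)
i: 10·13 - 31·9 = 130 - 279 = -149
j: 31·22 - 33·13 = 682 - 429 = 253
k: 33·9 - 10·22 = 297 - 220 = 77
PQ × PR = (-149, 253, 77)
|PQ × PR| = √92139 ≈ 303.5441
area = ½ · 303.5441 ≈ 151.772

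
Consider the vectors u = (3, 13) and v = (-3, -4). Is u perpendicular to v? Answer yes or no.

no

u · v = 3·(-3) + 13·(-4) = -9 - 52 = -61
Nonzero, so the vectors are not orthogonal.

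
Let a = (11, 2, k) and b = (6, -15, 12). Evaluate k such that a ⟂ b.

-3

a · b = 11·6 + 2·(-15) + k·12 = 36 + 12k
Set equal to 0: 12k = -36, so k = -3.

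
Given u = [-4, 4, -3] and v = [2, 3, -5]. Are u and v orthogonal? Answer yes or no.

no

u · v = (-4)·2 + 4·3 + (-3)·(-5) = -8 + 12 + 15 = 19
Nonzero, so the vectors are not orthogonal.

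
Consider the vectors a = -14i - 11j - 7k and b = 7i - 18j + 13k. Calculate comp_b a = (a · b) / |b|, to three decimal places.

0.387

a · b = (-14)·7 + (-11)·(-18) + (-7)·13 = -98 + 198 - 91 = 9
|b| = √(49 + 324 + 169) = √542 ≈ 23.2809
comp_b a = 9 / √542 ≈ 0.387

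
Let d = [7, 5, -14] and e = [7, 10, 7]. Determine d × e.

(175, -147, 35)

i: 5·7 - (-14)·10 = 35 - (-140) = 175
j: (-14)·7 - 7·7 = -98 - 49 = -147
k: 7·10 - 5·7 = 70 - 35 = 35
d × e = (175, -147, 35)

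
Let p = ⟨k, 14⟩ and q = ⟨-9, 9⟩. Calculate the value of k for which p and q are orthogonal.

p · q = k·(-9) + 14·9 = 126 - 9k
Set equal to 0: -9k = -126, so k = 14.

14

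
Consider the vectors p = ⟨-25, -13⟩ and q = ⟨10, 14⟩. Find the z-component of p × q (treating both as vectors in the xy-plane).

(-25)·14 - (-13)·10 = -350 - (-130) = -220

-220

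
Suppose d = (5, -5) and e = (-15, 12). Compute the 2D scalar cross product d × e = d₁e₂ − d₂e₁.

5·12 - (-5)·(-15) = 60 - 75 = -15

-15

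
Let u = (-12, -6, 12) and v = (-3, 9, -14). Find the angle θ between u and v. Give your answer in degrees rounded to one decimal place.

127.7

u · v = (-12)·(-3) + (-6)·9 + 12·(-14) = 36 - 54 - 168 = -186
|u|² = 144 + 36 + 144 = 324,  |u| = √324 ≈ 18.000000
|v|² = 9 + 81 + 196 = 286,  |v| = √286 ≈ 16.911535
cos θ = -186 / (18.000000 · 16.911535) ≈ -0.61102
θ = arccos(-0.61102) ≈ 127.7°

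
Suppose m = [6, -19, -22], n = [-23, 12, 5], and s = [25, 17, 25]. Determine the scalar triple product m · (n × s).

3192

n × s:
i: 12·25 - 5·17 = 300 - 85 = 215
j: 5·25 - (-23)·25 = 125 - (-575) = 700
k: (-23)·17 - 12·25 = -391 - 300 = -691
n × s = (215, 700, -691)
m · (n × s) = 6·215 + (-19)·700 + (-22)·(-691) = 1290 - 13300 + 15202 = 3192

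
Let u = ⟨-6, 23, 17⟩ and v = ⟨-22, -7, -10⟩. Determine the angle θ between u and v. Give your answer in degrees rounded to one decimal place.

u · v = (-6)·(-22) + 23·(-7) + 17·(-10) = 132 - 161 - 170 = -199
|u|² = 36 + 529 + 289 = 854,  |u| = √854 ≈ 29.223278
|v|² = 484 + 49 + 100 = 633,  |v| = √633 ≈ 25.159491
cos θ = -199 / (29.223278 · 25.159491) ≈ -0.27066
θ = arccos(-0.27066) ≈ 105.7°

105.7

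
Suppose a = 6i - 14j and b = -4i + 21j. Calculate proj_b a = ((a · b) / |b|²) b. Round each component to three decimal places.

a · b = 6·(-4) + (-14)·21 = -24 - 294 = -318
|b|² = 16 + 441 = 457
proj_b a = (-318/457) · (-4, 21) ≈ (2.783, -14.613)

(2.783, -14.613)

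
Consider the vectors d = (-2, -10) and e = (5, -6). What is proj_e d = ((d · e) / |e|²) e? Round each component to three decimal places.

(4.098, -4.918)

d · e = (-2)·5 + (-10)·(-6) = -10 + 60 = 50
|e|² = 25 + 36 = 61
proj_e d = (50/61) · (5, -6) ≈ (4.098, -4.918)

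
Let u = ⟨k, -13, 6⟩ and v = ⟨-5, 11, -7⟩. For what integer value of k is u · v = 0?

-37

u · v = k·(-5) + (-13)·11 + 6·(-7) = -185 - 5k
Set equal to 0: -5k = 185, so k = -37.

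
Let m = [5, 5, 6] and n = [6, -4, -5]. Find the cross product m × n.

(-1, 61, -50)

i: 5·(-5) - 6·(-4) = -25 - (-24) = -1
j: 6·6 - 5·(-5) = 36 - (-25) = 61
k: 5·(-4) - 5·6 = -20 - 30 = -50
m × n = (-1, 61, -50)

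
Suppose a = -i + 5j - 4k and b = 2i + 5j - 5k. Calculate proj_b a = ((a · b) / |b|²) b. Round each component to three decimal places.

a · b = (-1)·2 + 5·5 + (-4)·(-5) = -2 + 25 + 20 = 43
|b|² = 4 + 25 + 25 = 54
proj_b a = (43/54) · (2, 5, -5) ≈ (1.593, 3.981, -3.981)

(1.593, 3.981, -3.981)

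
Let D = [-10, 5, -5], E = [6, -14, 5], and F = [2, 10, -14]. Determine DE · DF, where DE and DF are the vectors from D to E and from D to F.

DE = E − D = (16, -19, 10)
DF = F − D = (12, 5, -9)
DE · DF = 16·12 + (-19)·5 + 10·(-9) = 192 - 95 - 90 = 7

7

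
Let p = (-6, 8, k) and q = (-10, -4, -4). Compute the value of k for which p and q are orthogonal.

7

p · q = (-6)·(-10) + 8·(-4) + k·(-4) = 28 - 4k
Set equal to 0: -4k = -28, so k = 7.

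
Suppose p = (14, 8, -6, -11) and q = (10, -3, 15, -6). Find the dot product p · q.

92

p · q = 14·10 + 8·(-3) + (-6)·15 + (-11)·(-6) = 140 - 24 - 90 + 66 = 92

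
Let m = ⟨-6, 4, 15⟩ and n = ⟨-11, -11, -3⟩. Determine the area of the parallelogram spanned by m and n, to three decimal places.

i: 4·(-3) - 15·(-11) = -12 - (-165) = 153
j: 15·(-11) - (-6)·(-3) = -165 - 18 = -183
k: (-6)·(-11) - 4·(-11) = 66 - (-44) = 110
m × n = (153, -183, 110)
|m × n| = √(153² + (-183)² + 110²) = √68998 ≈ 262.6747

262.675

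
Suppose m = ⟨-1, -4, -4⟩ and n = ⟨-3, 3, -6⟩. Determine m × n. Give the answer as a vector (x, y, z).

(36, 6, -15)

i: (-4)·(-6) - (-4)·3 = 24 - (-12) = 36
j: (-4)·(-3) - (-1)·(-6) = 12 - 6 = 6
k: (-1)·3 - (-4)·(-3) = -3 - 12 = -15
m × n = (36, 6, -15)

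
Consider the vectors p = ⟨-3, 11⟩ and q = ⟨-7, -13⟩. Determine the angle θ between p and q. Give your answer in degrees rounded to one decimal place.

136.4

p · q = (-3)·(-7) + 11·(-13) = 21 - 143 = -122
|p|² = 9 + 121 = 130,  |p| = √130 ≈ 11.401754
|q|² = 49 + 169 = 218,  |q| = √218 ≈ 14.764823
cos θ = -122 / (11.401754 · 14.764823) ≈ -0.72470
θ = arccos(-0.72470) ≈ 136.4°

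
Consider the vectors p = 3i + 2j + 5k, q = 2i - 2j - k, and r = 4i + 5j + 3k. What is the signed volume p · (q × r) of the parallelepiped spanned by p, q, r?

67

q × r:
i: (-2)·3 - (-1)·5 = -6 - (-5) = -1
j: (-1)·4 - 2·3 = -4 - 6 = -10
k: 2·5 - (-2)·4 = 10 - (-8) = 18
q × r = (-1, -10, 18)
p · (q × r) = 3·(-1) + 2·(-10) + 5·18 = -3 - 20 + 90 = 67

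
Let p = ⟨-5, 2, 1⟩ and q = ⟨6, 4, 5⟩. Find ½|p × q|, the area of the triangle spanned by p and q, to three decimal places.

i: 2·5 - 1·4 = 10 - 4 = 6
j: 1·6 - (-5)·5 = 6 - (-25) = 31
k: (-5)·4 - 2·6 = -20 - 12 = -32
p × q = (6, 31, -32)
|p × q| = √(6² + 31² + (-32)²) = √2021 ≈ 44.9555
area = ½ · 44.9555 ≈ 22.478

22.478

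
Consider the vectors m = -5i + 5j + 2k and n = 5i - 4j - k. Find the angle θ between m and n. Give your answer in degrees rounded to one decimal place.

170.7

m · n = (-5)·5 + 5·(-4) + 2·(-1) = -25 - 20 - 2 = -47
|m|² = 25 + 25 + 4 = 54,  |m| = √54 ≈ 7.348469
|n|² = 25 + 16 + 1 = 42,  |n| = √42 ≈ 6.480741
cos θ = -47 / (7.348469 · 6.480741) ≈ -0.98691
θ = arccos(-0.98691) ≈ 170.7°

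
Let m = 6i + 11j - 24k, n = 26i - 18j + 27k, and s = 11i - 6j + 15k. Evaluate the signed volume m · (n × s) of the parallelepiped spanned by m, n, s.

n × s:
i: (-18)·15 - 27·(-6) = -270 - (-162) = -108
j: 27·11 - 26·15 = 297 - 390 = -93
k: 26·(-6) - (-18)·11 = -156 - (-198) = 42
n × s = (-108, -93, 42)
m · (n × s) = 6·(-108) + 11·(-93) + (-24)·42 = -648 - 1023 - 1008 = -2679

-2679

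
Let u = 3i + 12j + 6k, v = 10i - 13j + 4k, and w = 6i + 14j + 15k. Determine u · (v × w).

v × w:
i: (-13)·15 - 4·14 = -195 - 56 = -251
j: 4·6 - 10·15 = 24 - 150 = -126
k: 10·14 - (-13)·6 = 140 - (-78) = 218
v × w = (-251, -126, 218)
u · (v × w) = 3·(-251) + 12·(-126) + 6·218 = -753 - 1512 + 1308 = -957

-957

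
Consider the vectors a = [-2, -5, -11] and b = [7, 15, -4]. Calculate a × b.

i: (-5)·(-4) - (-11)·15 = 20 - (-165) = 185
j: (-11)·7 - (-2)·(-4) = -77 - 8 = -85
k: (-2)·15 - (-5)·7 = -30 - (-35) = 5
a × b = (185, -85, 5)

(185, -85, 5)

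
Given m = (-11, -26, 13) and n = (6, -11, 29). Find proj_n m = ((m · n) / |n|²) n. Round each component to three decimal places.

m · n = (-11)·6 + (-26)·(-11) + 13·29 = -66 + 286 + 377 = 597
|n|² = 36 + 121 + 841 = 998
proj_n m = (597/998) · (6, -11, 29) ≈ (3.589, -6.580, 17.348)

(3.589, -6.580, 17.348)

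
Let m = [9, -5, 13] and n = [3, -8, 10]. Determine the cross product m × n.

(54, -51, -57)

i: (-5)·10 - 13·(-8) = -50 - (-104) = 54
j: 13·3 - 9·10 = 39 - 90 = -51
k: 9·(-8) - (-5)·3 = -72 - (-15) = -57
m × n = (54, -51, -57)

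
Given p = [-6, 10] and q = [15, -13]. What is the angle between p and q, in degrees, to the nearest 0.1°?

p · q = (-6)·15 + 10·(-13) = -90 - 130 = -220
|p|² = 36 + 100 = 136,  |p| = √136 ≈ 11.661904
|q|² = 225 + 169 = 394,  |q| = √394 ≈ 19.849433
cos θ = -220 / (11.661904 · 19.849433) ≈ -0.95040
θ = arccos(-0.95040) ≈ 161.9°

161.9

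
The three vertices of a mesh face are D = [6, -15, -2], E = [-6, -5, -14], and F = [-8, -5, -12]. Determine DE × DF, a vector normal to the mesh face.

DE = (-12, 10, -12)
DF = (-14, 10, -10)
i: 10·(-10) - (-12)·10 = -100 - (-120) = 20
j: (-12)·(-14) - (-12)·(-10) = 168 - 120 = 48
k: (-12)·10 - 10·(-14) = -120 - (-140) = 20
DE × DF = (20, 48, 20)

(20, 48, 20)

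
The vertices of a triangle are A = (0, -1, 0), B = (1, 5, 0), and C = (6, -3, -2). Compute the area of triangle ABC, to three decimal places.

19.950

AB = (1, 6, 0),  AC = (6, -2, -2)
i: 6·(-2) - 0·(-2) = -12 - 0 = -12
j: 0·6 - 1·(-2) = 0 - (-2) = 2
k: 1·(-2) - 6·6 = -2 - 36 = -38
AB × AC = (-12, 2, -38)
|AB × AC| = √1592 ≈ 39.8999
area = ½ · 39.8999 ≈ 19.950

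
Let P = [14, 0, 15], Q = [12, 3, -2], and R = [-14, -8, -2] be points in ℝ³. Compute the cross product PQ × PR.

PQ = (-2, 3, -17)
PR = (-28, -8, -17)
i: 3·(-17) - (-17)·(-8) = -51 - 136 = -187
j: (-17)·(-28) - (-2)·(-17) = 476 - 34 = 442
k: (-2)·(-8) - 3·(-28) = 16 - (-84) = 100
PQ × PR = (-187, 442, 100)

(-187, 442, 100)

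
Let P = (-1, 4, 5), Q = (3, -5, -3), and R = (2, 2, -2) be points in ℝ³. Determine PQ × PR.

(47, 4, 19)

PQ = (4, -9, -8)
PR = (3, -2, -7)
i: (-9)·(-7) - (-8)·(-2) = 63 - 16 = 47
j: (-8)·3 - 4·(-7) = -24 - (-28) = 4
k: 4·(-2) - (-9)·3 = -8 - (-27) = 19
PQ × PR = (47, 4, 19)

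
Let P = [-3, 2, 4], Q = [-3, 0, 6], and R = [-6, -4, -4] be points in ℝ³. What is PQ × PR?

(28, -6, -6)

PQ = (0, -2, 2)
PR = (-3, -6, -8)
i: (-2)·(-8) - 2·(-6) = 16 - (-12) = 28
j: 2·(-3) - 0·(-8) = -6 - 0 = -6
k: 0·(-6) - (-2)·(-3) = 0 - 6 = -6
PQ × PR = (28, -6, -6)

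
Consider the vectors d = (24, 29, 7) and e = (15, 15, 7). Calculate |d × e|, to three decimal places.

138.557

i: 29·7 - 7·15 = 203 - 105 = 98
j: 7·15 - 24·7 = 105 - 168 = -63
k: 24·15 - 29·15 = 360 - 435 = -75
d × e = (98, -63, -75)
|d × e| = √(98² + (-63)² + (-75)²) = √19198 ≈ 138.5568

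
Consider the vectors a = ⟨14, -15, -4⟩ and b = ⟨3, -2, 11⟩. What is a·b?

a · b = 14·3 + (-15)·(-2) + (-4)·11 = 42 + 30 - 44 = 28

28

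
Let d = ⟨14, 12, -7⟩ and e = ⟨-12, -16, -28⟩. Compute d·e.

-164

d · e = 14·(-12) + 12·(-16) + (-7)·(-28) = -168 - 192 + 196 = -164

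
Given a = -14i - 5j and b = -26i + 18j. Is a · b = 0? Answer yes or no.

no

a · b = (-14)·(-26) + (-5)·18 = 364 - 90 = 274
Nonzero, so the vectors are not orthogonal.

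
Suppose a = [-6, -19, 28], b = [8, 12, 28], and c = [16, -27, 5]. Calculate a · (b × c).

-24072

b × c:
i: 12·5 - 28·(-27) = 60 - (-756) = 816
j: 28·16 - 8·5 = 448 - 40 = 408
k: 8·(-27) - 12·16 = -216 - 192 = -408
b × c = (816, 408, -408)
a · (b × c) = (-6)·816 + (-19)·408 + 28·(-408) = -4896 - 7752 - 11424 = -24072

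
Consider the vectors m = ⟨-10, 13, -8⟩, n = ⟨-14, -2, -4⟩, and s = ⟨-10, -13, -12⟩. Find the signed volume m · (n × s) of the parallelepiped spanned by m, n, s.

n × s:
i: (-2)·(-12) - (-4)·(-13) = 24 - 52 = -28
j: (-4)·(-10) - (-14)·(-12) = 40 - 168 = -128
k: (-14)·(-13) - (-2)·(-10) = 182 - 20 = 162
n × s = (-28, -128, 162)
m · (n × s) = (-10)·(-28) + 13·(-128) + (-8)·162 = 280 - 1664 - 1296 = -2680

-2680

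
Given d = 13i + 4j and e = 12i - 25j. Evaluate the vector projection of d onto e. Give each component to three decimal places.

(0.874, -1.821)

d · e = 13·12 + 4·(-25) = 156 - 100 = 56
|e|² = 144 + 625 = 769
proj_e d = (56/769) · (12, -25) ≈ (0.874, -1.821)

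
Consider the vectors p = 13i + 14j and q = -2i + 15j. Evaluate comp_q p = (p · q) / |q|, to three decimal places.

12.159

p · q = 13·(-2) + 14·15 = -26 + 210 = 184
|q| = √(4 + 225) = √229 ≈ 15.1327
comp_q p = 184 / √229 ≈ 12.159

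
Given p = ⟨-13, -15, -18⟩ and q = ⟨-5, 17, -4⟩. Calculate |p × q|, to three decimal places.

472.246

i: (-15)·(-4) - (-18)·17 = 60 - (-306) = 366
j: (-18)·(-5) - (-13)·(-4) = 90 - 52 = 38
k: (-13)·17 - (-15)·(-5) = -221 - 75 = -296
p × q = (366, 38, -296)
|p × q| = √(366² + 38² + (-296)²) = √223016 ≈ 472.2457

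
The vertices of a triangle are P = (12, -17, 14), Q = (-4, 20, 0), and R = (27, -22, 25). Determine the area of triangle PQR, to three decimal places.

291.698

PQ = (-16, 37, -14),  PR = (15, -5, 11)
i: 37·11 - (-14)·(-5) = 407 - 70 = 337
j: (-14)·15 - (-16)·11 = -210 - (-176) = -34
k: (-16)·(-5) - 37·15 = 80 - 555 = -475
PQ × PR = (337, -34, -475)
|PQ × PR| = √340350 ≈ 583.3952
area = ½ · 583.3952 ≈ 291.698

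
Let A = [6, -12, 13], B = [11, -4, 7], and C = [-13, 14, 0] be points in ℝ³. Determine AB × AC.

(52, 179, 282)

AB = (5, 8, -6)
AC = (-19, 26, -13)
i: 8·(-13) - (-6)·26 = -104 - (-156) = 52
j: (-6)·(-19) - 5·(-13) = 114 - (-65) = 179
k: 5·26 - 8·(-19) = 130 - (-152) = 282
AB × AC = (52, 179, 282)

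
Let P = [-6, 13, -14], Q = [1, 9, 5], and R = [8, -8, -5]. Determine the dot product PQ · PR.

353

PQ = Q − P = (7, -4, 19)
PR = R − P = (14, -21, 9)
PQ · PR = 7·14 + (-4)·(-21) + 19·9 = 98 + 84 + 171 = 353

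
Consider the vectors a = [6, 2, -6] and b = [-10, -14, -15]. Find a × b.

(-114, 150, -64)

i: 2·(-15) - (-6)·(-14) = -30 - 84 = -114
j: (-6)·(-10) - 6·(-15) = 60 - (-90) = 150
k: 6·(-14) - 2·(-10) = -84 - (-20) = -64
a × b = (-114, 150, -64)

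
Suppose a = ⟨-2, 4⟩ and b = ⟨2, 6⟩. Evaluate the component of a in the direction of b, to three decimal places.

3.162

a · b = (-2)·2 + 4·6 = -4 + 24 = 20
|b| = √(4 + 36) = √40 ≈ 6.3246
comp_b a = 20 / √40 ≈ 3.162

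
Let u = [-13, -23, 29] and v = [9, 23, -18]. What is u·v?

u · v = (-13)·9 + (-23)·23 + 29·(-18) = -117 - 529 - 522 = -1168

-1168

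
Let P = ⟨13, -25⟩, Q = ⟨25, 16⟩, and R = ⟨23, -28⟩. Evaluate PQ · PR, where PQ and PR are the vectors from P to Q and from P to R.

-3

PQ = Q − P = (12, 41)
PR = R − P = (10, -3)
PQ · PR = 12·10 + 41·(-3) = 120 - 123 = -3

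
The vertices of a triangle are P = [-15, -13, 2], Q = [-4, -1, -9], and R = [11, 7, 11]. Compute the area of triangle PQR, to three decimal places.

257.037

PQ = (11, 12, -11),  PR = (26, 20, 9)
i: 12·9 - (-11)·20 = 108 - (-220) = 328
j: (-11)·26 - 11·9 = -286 - 99 = -385
k: 11·20 - 12·26 = 220 - 312 = -92
PQ × PR = (328, -385, -92)
|PQ × PR| = √264273 ≈ 514.0749
area = ½ · 514.0749 ≈ 257.037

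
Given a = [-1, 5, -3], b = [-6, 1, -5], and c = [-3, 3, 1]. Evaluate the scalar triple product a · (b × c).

b × c:
i: 1·1 - (-5)·3 = 1 - (-15) = 16
j: (-5)·(-3) - (-6)·1 = 15 - (-6) = 21
k: (-6)·3 - 1·(-3) = -18 - (-3) = -15
b × c = (16, 21, -15)
a · (b × c) = (-1)·16 + 5·21 + (-3)·(-15) = -16 + 105 + 45 = 134

134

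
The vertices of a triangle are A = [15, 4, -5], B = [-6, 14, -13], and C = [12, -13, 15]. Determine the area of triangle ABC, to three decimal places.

296.227

AB = (-21, 10, -8),  AC = (-3, -17, 20)
i: 10·20 - (-8)·(-17) = 200 - 136 = 64
j: (-8)·(-3) - (-21)·20 = 24 - (-420) = 444
k: (-21)·(-17) - 10·(-3) = 357 - (-30) = 387
AB × AC = (64, 444, 387)
|AB × AC| = √351001 ≈ 592.4534
area = ½ · 592.4534 ≈ 296.227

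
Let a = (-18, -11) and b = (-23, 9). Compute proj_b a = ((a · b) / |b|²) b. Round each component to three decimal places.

a · b = (-18)·(-23) + (-11)·9 = 414 - 99 = 315
|b|² = 529 + 81 = 610
proj_b a = (315/610) · (-23, 9) ≈ (-11.877, 4.648)

(-11.877, 4.648)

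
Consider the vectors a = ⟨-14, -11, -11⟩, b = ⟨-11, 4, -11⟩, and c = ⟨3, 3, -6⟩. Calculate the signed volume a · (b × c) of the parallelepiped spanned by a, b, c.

1458

b × c:
i: 4·(-6) - (-11)·3 = -24 - (-33) = 9
j: (-11)·3 - (-11)·(-6) = -33 - 66 = -99
k: (-11)·3 - 4·3 = -33 - 12 = -45
b × c = (9, -99, -45)
a · (b × c) = (-14)·9 + (-11)·(-99) + (-11)·(-45) = -126 + 1089 + 495 = 1458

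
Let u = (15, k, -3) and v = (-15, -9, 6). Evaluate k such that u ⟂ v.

-27

u · v = 15·(-15) + k·(-9) + (-3)·6 = -243 - 9k
Set equal to 0: -9k = 243, so k = -27.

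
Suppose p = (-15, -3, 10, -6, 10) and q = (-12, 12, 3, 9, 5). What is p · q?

170

p · q = (-15)·(-12) + (-3)·12 + 10·3 + (-6)·9 + 10·5 = 180 - 36 + 30 - 54 + 50 = 170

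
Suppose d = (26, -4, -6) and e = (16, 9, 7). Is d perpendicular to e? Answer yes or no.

no

d · e = 26·16 + (-4)·9 + (-6)·7 = 416 - 36 - 42 = 338
Nonzero, so the vectors are not orthogonal.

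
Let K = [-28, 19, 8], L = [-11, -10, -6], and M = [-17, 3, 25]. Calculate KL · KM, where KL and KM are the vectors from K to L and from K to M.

413

KL = L − K = (17, -29, -14)
KM = M − K = (11, -16, 17)
KL · KM = 17·11 + (-29)·(-16) + (-14)·17 = 187 + 464 - 238 = 413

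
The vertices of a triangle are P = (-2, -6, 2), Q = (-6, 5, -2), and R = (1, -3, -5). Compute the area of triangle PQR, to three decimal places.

44.300

PQ = (-4, 11, -4),  PR = (3, 3, -7)
i: 11·(-7) - (-4)·3 = -77 - (-12) = -65
j: (-4)·3 - (-4)·(-7) = -12 - 28 = -40
k: (-4)·3 - 11·3 = -12 - 33 = -45
PQ × PR = (-65, -40, -45)
|PQ × PR| = √7850 ≈ 88.6002
area = ½ · 88.6002 ≈ 44.300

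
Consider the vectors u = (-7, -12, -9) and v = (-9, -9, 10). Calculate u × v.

i: (-12)·10 - (-9)·(-9) = -120 - 81 = -201
j: (-9)·(-9) - (-7)·10 = 81 - (-70) = 151
k: (-7)·(-9) - (-12)·(-9) = 63 - 108 = -45
u × v = (-201, 151, -45)

(-201, 151, -45)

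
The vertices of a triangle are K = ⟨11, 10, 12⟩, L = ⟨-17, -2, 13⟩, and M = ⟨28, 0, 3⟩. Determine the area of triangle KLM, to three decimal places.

KL = (-28, -12, 1),  KM = (17, -10, -9)
i: (-12)·(-9) - 1·(-10) = 108 - (-10) = 118
j: 1·17 - (-28)·(-9) = 17 - 252 = -235
k: (-28)·(-10) - (-12)·17 = 280 - (-204) = 484
KL × KM = (118, -235, 484)
|KL × KM| = √303405 ≈ 550.8221
area = ½ · 550.8221 ≈ 275.411

275.411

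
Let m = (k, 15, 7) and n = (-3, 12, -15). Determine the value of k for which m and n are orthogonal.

m · n = k·(-3) + 15·12 + 7·(-15) = 75 - 3k
Set equal to 0: -3k = -75, so k = 25.

25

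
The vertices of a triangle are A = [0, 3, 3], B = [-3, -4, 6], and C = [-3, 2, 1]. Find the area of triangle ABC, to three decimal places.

AB = (-3, -7, 3),  AC = (-3, -1, -2)
i: (-7)·(-2) - 3·(-1) = 14 - (-3) = 17
j: 3·(-3) - (-3)·(-2) = -9 - 6 = -15
k: (-3)·(-1) - (-7)·(-3) = 3 - 21 = -18
AB × AC = (17, -15, -18)
|AB × AC| = √838 ≈ 28.9482
area = ½ · 28.9482 ≈ 14.474

14.474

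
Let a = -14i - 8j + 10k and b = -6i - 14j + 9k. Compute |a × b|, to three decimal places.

175.738

i: (-8)·9 - 10·(-14) = -72 - (-140) = 68
j: 10·(-6) - (-14)·9 = -60 - (-126) = 66
k: (-14)·(-14) - (-8)·(-6) = 196 - 48 = 148
a × b = (68, 66, 148)
|a × b| = √(68² + 66² + 148²) = √30884 ≈ 175.7384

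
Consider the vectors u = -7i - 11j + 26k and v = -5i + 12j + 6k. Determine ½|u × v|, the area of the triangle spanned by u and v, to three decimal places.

206.124

i: (-11)·6 - 26·12 = -66 - 312 = -378
j: 26·(-5) - (-7)·6 = -130 - (-42) = -88
k: (-7)·12 - (-11)·(-5) = -84 - 55 = -139
u × v = (-378, -88, -139)
|u × v| = √((-378)² + (-88)² + (-139)²) = √169949 ≈ 412.2487
area = ½ · 412.2487 ≈ 206.124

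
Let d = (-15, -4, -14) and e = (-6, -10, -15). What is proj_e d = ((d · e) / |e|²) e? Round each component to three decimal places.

(-5.651, -9.418, -14.127)

d · e = (-15)·(-6) + (-4)·(-10) + (-14)·(-15) = 90 + 40 + 210 = 340
|e|² = 36 + 100 + 225 = 361
proj_e d = (340/361) · (-6, -10, -15) ≈ (-5.651, -9.418, -14.127)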